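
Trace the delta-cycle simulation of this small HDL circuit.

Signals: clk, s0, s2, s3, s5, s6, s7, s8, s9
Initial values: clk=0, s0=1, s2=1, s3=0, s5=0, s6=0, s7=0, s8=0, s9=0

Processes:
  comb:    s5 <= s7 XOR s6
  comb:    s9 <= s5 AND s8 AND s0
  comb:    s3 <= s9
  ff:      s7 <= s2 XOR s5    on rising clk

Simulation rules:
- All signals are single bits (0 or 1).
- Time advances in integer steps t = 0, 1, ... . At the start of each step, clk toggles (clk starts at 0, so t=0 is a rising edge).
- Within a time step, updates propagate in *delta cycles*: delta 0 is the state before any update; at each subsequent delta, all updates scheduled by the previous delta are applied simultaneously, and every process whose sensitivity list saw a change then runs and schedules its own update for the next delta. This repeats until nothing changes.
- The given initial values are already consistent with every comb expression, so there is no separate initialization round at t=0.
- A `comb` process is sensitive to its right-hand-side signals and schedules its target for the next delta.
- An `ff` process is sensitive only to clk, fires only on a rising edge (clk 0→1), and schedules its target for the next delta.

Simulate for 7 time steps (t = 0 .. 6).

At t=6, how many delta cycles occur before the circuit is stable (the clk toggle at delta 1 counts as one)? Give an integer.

[bits: s5,s3,s6,s9,s8,s2,clk,s7,s0]
t=0: Δ0=000001001 Δ1=000001101 Δ2=000001111 Δ3=100001111 | 3Δ
t=1: Δ0=100001111 Δ1=100001011 | 1Δ
t=2: Δ0=100001011 Δ1=100001111 Δ2=100001101 Δ3=000001101 | 3Δ
t=3: Δ0=000001101 Δ1=000001001 | 1Δ
t=4: Δ0=000001001 Δ1=000001101 Δ2=000001111 Δ3=100001111 | 3Δ
t=5: Δ0=100001111 Δ1=100001011 | 1Δ
t=6: Δ0=100001011 Δ1=100001111 Δ2=100001101 Δ3=000001101 | 3Δ

3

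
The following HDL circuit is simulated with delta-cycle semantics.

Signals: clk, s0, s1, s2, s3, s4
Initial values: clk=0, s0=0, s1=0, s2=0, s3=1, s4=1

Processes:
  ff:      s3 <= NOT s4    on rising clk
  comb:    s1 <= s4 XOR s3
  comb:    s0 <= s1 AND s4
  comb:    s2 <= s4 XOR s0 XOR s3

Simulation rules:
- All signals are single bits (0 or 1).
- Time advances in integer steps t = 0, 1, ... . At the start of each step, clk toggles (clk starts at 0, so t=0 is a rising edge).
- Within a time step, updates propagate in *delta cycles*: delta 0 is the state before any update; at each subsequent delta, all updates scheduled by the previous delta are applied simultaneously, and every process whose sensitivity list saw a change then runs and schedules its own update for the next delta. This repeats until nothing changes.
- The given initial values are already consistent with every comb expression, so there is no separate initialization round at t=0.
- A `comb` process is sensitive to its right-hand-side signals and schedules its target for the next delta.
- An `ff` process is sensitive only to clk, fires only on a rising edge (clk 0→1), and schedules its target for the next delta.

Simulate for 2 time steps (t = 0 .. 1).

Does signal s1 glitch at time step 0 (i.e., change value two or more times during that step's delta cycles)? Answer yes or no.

t0.Δ0 s1=0 s3=1 s2=0 s4=1 clk=0 s0=0
t0.Δ1 s1=0 s3=1 s2=0 s4=1 clk=1 s0=0
t0.Δ2 s1=0 s3=0 s2=0 s4=1 clk=1 s0=0
t0.Δ3 s1=1 s3=0 s2=1 s4=1 clk=1 s0=0
t0.Δ4 s1=1 s3=0 s2=1 s4=1 clk=1 s0=1
t0.Δ5 s1=1 s3=0 s2=0 s4=1 clk=1 s0=1
t1.Δ0 s1=1 s3=0 s2=0 s4=1 clk=1 s0=1
t1.Δ1 s1=1 s3=0 s2=0 s4=1 clk=0 s0=1

no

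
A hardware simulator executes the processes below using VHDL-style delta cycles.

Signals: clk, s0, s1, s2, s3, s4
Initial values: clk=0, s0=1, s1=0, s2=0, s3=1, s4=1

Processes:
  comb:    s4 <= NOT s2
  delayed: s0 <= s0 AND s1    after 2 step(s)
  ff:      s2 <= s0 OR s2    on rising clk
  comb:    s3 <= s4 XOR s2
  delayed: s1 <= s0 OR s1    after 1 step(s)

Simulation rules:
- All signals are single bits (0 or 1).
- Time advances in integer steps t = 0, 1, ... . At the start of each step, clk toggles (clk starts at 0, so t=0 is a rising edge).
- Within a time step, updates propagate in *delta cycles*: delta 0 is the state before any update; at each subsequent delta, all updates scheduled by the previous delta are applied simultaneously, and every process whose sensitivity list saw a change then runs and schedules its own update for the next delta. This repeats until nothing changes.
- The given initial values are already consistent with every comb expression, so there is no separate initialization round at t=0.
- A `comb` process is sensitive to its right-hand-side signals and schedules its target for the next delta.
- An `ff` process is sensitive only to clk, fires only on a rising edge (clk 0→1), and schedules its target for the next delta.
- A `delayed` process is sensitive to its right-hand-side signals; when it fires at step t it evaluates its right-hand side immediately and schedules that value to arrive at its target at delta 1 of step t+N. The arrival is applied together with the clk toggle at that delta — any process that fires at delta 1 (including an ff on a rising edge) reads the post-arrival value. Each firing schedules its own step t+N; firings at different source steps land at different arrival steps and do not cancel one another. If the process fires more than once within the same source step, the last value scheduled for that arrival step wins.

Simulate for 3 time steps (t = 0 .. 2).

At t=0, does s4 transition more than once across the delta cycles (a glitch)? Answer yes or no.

[bits: s4,s2,s1,clk,s3,s0]
t=0: Δ0=100011 Δ1=100111 Δ2=110111 Δ3=010101 Δ4=010111 | 4Δ
t=1: Δ0=010111 Δ1=010011 | 1Δ
t=2: Δ0=010011 Δ1=010111 | 1Δ

no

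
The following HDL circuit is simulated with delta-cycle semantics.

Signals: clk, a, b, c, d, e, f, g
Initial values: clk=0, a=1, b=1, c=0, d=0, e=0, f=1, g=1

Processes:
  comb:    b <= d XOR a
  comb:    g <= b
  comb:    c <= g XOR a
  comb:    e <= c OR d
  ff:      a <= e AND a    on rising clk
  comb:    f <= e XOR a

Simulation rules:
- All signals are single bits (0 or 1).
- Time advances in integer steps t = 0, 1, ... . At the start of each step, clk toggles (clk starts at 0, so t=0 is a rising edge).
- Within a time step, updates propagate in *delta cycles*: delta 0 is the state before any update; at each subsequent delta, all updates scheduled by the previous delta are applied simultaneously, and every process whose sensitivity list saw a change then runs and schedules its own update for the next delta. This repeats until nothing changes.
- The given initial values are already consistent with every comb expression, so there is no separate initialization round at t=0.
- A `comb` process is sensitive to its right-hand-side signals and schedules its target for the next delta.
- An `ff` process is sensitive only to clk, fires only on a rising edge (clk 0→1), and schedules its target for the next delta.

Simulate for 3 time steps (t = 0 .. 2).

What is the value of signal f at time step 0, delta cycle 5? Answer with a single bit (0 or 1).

[bits: b,e,c,d,clk,f,g,a]
t=0: Δ0=10000111 Δ1=10001111 Δ2=10001110 Δ3=00101010 Δ4=01101000 Δ5=01001100 Δ6=00001100 Δ7=00001000 | 7Δ
t=1: Δ0=00001000 Δ1=00000000 | 1Δ
t=2: Δ0=00000000 Δ1=00001000 | 1Δ

1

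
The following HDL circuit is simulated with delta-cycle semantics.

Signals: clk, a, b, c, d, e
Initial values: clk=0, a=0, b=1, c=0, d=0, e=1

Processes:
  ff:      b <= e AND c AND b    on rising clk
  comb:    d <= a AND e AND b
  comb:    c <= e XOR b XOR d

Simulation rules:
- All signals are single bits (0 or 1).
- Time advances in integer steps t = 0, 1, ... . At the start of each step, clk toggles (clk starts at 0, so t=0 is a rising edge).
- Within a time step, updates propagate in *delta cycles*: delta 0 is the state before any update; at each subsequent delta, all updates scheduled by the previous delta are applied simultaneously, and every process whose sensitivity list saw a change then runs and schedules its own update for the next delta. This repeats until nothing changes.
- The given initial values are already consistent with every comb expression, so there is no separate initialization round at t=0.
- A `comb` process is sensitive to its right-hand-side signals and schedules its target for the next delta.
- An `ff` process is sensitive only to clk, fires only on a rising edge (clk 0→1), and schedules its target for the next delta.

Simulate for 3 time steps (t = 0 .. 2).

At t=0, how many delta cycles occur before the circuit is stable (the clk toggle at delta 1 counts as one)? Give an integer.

3

t0.Δ0 d=0 c=0 e=1 clk=0 a=0 b=1
t0.Δ1 d=0 c=0 e=1 clk=1 a=0 b=1
t0.Δ2 d=0 c=0 e=1 clk=1 a=0 b=0
t0.Δ3 d=0 c=1 e=1 clk=1 a=0 b=0
t1.Δ0 d=0 c=1 e=1 clk=1 a=0 b=0
t1.Δ1 d=0 c=1 e=1 clk=0 a=0 b=0
t2.Δ0 d=0 c=1 e=1 clk=0 a=0 b=0
t2.Δ1 d=0 c=1 e=1 clk=1 a=0 b=0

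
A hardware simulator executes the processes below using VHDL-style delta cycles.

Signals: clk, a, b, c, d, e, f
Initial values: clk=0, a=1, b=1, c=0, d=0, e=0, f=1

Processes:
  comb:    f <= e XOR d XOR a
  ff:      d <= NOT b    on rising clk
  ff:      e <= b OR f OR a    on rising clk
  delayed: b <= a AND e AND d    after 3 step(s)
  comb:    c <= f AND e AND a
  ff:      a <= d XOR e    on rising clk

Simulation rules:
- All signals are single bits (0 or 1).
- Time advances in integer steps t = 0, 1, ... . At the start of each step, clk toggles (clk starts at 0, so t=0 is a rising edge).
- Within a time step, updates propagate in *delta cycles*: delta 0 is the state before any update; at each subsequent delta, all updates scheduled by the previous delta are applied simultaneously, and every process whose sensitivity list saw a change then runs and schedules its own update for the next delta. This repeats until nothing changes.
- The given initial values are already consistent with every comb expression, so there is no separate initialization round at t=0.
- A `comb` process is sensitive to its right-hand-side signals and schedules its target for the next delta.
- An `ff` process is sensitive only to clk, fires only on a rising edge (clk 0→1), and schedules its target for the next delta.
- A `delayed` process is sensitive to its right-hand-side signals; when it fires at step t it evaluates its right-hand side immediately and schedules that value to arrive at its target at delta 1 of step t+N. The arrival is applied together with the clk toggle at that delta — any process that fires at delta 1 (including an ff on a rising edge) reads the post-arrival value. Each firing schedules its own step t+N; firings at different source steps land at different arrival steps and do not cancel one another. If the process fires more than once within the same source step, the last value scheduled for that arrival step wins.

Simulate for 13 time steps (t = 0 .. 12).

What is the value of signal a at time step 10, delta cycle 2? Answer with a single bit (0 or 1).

1

t0.Δ0 clk=0 c=0 b=1 a=1 f=1 e=0 d=0
t0.Δ1 clk=1 c=0 b=1 a=1 f=1 e=0 d=0
t0.Δ2 clk=1 c=0 b=1 a=0 f=1 e=1 d=0
t1.Δ0 clk=1 c=0 b=1 a=0 f=1 e=1 d=0
t1.Δ1 clk=0 c=0 b=1 a=0 f=1 e=1 d=0
t2.Δ0 clk=0 c=0 b=1 a=0 f=1 e=1 d=0
t2.Δ1 clk=1 c=0 b=1 a=0 f=1 e=1 d=0
t2.Δ2 clk=1 c=0 b=1 a=1 f=1 e=1 d=0
t2.Δ3 clk=1 c=1 b=1 a=1 f=0 e=1 d=0
t2.Δ4 clk=1 c=0 b=1 a=1 f=0 e=1 d=0
t3.Δ0 clk=1 c=0 b=1 a=1 f=0 e=1 d=0
t3.Δ1 clk=0 c=0 b=0 a=1 f=0 e=1 d=0
t4.Δ0 clk=0 c=0 b=0 a=1 f=0 e=1 d=0
t4.Δ1 clk=1 c=0 b=0 a=1 f=0 e=1 d=0
t4.Δ2 clk=1 c=0 b=0 a=1 f=0 e=1 d=1
t4.Δ3 clk=1 c=0 b=0 a=1 f=1 e=1 d=1
t4.Δ4 clk=1 c=1 b=0 a=1 f=1 e=1 d=1
t5.Δ0 clk=1 c=1 b=0 a=1 f=1 e=1 d=1
t5.Δ1 clk=0 c=1 b=0 a=1 f=1 e=1 d=1
t6.Δ0 clk=0 c=1 b=0 a=1 f=1 e=1 d=1
t6.Δ1 clk=1 c=1 b=0 a=1 f=1 e=1 d=1
t6.Δ2 clk=1 c=1 b=0 a=0 f=1 e=1 d=1
t6.Δ3 clk=1 c=0 b=0 a=0 f=0 e=1 d=1
t7.Δ0 clk=1 c=0 b=0 a=0 f=0 e=1 d=1
t7.Δ1 clk=0 c=0 b=1 a=0 f=0 e=1 d=1
t8.Δ0 clk=0 c=0 b=1 a=0 f=0 e=1 d=1
t8.Δ1 clk=1 c=0 b=1 a=0 f=0 e=1 d=1
t8.Δ2 clk=1 c=0 b=1 a=0 f=0 e=1 d=0
t8.Δ3 clk=1 c=0 b=1 a=0 f=1 e=1 d=0
t9.Δ0 clk=1 c=0 b=1 a=0 f=1 e=1 d=0
t9.Δ1 clk=0 c=0 b=0 a=0 f=1 e=1 d=0
t10.Δ0 clk=0 c=0 b=0 a=0 f=1 e=1 d=0
t10.Δ1 clk=1 c=0 b=0 a=0 f=1 e=1 d=0
t10.Δ2 clk=1 c=0 b=0 a=1 f=1 e=1 d=1
t10.Δ3 clk=1 c=1 b=0 a=1 f=1 e=1 d=1
t11.Δ0 clk=1 c=1 b=0 a=1 f=1 e=1 d=1
t11.Δ1 clk=0 c=1 b=0 a=1 f=1 e=1 d=1
t12.Δ0 clk=0 c=1 b=0 a=1 f=1 e=1 d=1
t12.Δ1 clk=1 c=1 b=0 a=1 f=1 e=1 d=1
t12.Δ2 clk=1 c=1 b=0 a=0 f=1 e=1 d=1
t12.Δ3 clk=1 c=0 b=0 a=0 f=0 e=1 d=1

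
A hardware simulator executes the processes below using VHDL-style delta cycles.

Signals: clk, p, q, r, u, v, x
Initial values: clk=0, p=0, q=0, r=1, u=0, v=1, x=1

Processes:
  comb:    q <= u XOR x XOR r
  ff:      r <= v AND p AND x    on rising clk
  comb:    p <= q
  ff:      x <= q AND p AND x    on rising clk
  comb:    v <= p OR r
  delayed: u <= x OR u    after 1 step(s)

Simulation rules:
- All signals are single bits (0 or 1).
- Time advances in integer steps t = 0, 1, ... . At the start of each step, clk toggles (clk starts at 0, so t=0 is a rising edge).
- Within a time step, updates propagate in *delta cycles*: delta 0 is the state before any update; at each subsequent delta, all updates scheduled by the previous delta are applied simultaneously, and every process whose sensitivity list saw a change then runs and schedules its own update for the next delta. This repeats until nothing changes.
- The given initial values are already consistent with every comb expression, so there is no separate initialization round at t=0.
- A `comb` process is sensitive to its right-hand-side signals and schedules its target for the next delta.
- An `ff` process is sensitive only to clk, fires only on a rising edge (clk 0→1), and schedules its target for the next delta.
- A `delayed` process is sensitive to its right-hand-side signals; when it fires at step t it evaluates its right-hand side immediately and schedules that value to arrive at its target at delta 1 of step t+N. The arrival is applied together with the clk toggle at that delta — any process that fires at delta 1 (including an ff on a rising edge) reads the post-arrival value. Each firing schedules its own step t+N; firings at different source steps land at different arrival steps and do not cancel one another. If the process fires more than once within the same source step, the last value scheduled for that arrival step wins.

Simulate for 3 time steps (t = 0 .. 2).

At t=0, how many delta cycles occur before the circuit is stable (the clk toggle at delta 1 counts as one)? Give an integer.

[bits: clk,q,x,v,p,u,r]
t=0: Δ0=0011001 Δ1=1011001 Δ2=1001000 Δ3=1000000 | 3Δ
t=1: Δ0=1000000 Δ1=0000000 | 1Δ
t=2: Δ0=0000000 Δ1=1000000 | 1Δ

3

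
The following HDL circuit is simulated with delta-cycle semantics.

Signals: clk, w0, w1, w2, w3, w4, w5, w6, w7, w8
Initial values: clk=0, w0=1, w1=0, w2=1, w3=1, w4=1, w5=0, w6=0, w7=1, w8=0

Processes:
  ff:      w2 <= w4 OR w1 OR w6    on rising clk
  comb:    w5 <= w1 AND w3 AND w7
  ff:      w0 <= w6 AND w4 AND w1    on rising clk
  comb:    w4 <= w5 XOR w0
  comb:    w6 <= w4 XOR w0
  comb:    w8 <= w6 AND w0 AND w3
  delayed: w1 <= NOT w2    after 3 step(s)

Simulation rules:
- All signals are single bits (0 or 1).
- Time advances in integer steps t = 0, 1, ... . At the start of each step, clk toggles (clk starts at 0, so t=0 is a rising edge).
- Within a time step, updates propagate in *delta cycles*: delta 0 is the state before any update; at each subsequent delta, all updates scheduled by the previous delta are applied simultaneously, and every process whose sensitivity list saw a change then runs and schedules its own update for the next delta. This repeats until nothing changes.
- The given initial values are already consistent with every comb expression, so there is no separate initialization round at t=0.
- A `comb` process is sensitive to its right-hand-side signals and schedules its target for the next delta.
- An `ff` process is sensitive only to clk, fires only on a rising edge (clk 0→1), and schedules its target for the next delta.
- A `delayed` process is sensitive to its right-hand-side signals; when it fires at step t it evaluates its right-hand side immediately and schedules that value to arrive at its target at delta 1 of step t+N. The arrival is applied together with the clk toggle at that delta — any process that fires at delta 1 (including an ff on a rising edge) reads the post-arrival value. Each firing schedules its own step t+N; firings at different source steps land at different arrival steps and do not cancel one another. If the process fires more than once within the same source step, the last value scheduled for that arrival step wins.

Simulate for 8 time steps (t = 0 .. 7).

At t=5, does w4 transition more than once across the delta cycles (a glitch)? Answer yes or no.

no

t0.Δ0 w2=1 w1=0 w8=0 w5=0 w7=1 w4=1 w6=0 clk=0 w0=1 w3=1
t0.Δ1 w2=1 w1=0 w8=0 w5=0 w7=1 w4=1 w6=0 clk=1 w0=1 w3=1
t0.Δ2 w2=1 w1=0 w8=0 w5=0 w7=1 w4=1 w6=0 clk=1 w0=0 w3=1
t0.Δ3 w2=1 w1=0 w8=0 w5=0 w7=1 w4=0 w6=1 clk=1 w0=0 w3=1
t0.Δ4 w2=1 w1=0 w8=0 w5=0 w7=1 w4=0 w6=0 clk=1 w0=0 w3=1
t1.Δ0 w2=1 w1=0 w8=0 w5=0 w7=1 w4=0 w6=0 clk=1 w0=0 w3=1
t1.Δ1 w2=1 w1=0 w8=0 w5=0 w7=1 w4=0 w6=0 clk=0 w0=0 w3=1
t2.Δ0 w2=1 w1=0 w8=0 w5=0 w7=1 w4=0 w6=0 clk=0 w0=0 w3=1
t2.Δ1 w2=1 w1=0 w8=0 w5=0 w7=1 w4=0 w6=0 clk=1 w0=0 w3=1
t2.Δ2 w2=0 w1=0 w8=0 w5=0 w7=1 w4=0 w6=0 clk=1 w0=0 w3=1
t3.Δ0 w2=0 w1=0 w8=0 w5=0 w7=1 w4=0 w6=0 clk=1 w0=0 w3=1
t3.Δ1 w2=0 w1=0 w8=0 w5=0 w7=1 w4=0 w6=0 clk=0 w0=0 w3=1
t4.Δ0 w2=0 w1=0 w8=0 w5=0 w7=1 w4=0 w6=0 clk=0 w0=0 w3=1
t4.Δ1 w2=0 w1=0 w8=0 w5=0 w7=1 w4=0 w6=0 clk=1 w0=0 w3=1
t5.Δ0 w2=0 w1=0 w8=0 w5=0 w7=1 w4=0 w6=0 clk=1 w0=0 w3=1
t5.Δ1 w2=0 w1=1 w8=0 w5=0 w7=1 w4=0 w6=0 clk=0 w0=0 w3=1
t5.Δ2 w2=0 w1=1 w8=0 w5=1 w7=1 w4=0 w6=0 clk=0 w0=0 w3=1
t5.Δ3 w2=0 w1=1 w8=0 w5=1 w7=1 w4=1 w6=0 clk=0 w0=0 w3=1
t5.Δ4 w2=0 w1=1 w8=0 w5=1 w7=1 w4=1 w6=1 clk=0 w0=0 w3=1
t6.Δ0 w2=0 w1=1 w8=0 w5=1 w7=1 w4=1 w6=1 clk=0 w0=0 w3=1
t6.Δ1 w2=0 w1=1 w8=0 w5=1 w7=1 w4=1 w6=1 clk=1 w0=0 w3=1
t6.Δ2 w2=1 w1=1 w8=0 w5=1 w7=1 w4=1 w6=1 clk=1 w0=1 w3=1
t6.Δ3 w2=1 w1=1 w8=1 w5=1 w7=1 w4=0 w6=0 clk=1 w0=1 w3=1
t6.Δ4 w2=1 w1=1 w8=0 w5=1 w7=1 w4=0 w6=1 clk=1 w0=1 w3=1
t6.Δ5 w2=1 w1=1 w8=1 w5=1 w7=1 w4=0 w6=1 clk=1 w0=1 w3=1
t7.Δ0 w2=1 w1=1 w8=1 w5=1 w7=1 w4=0 w6=1 clk=1 w0=1 w3=1
t7.Δ1 w2=1 w1=1 w8=1 w5=1 w7=1 w4=0 w6=1 clk=0 w0=1 w3=1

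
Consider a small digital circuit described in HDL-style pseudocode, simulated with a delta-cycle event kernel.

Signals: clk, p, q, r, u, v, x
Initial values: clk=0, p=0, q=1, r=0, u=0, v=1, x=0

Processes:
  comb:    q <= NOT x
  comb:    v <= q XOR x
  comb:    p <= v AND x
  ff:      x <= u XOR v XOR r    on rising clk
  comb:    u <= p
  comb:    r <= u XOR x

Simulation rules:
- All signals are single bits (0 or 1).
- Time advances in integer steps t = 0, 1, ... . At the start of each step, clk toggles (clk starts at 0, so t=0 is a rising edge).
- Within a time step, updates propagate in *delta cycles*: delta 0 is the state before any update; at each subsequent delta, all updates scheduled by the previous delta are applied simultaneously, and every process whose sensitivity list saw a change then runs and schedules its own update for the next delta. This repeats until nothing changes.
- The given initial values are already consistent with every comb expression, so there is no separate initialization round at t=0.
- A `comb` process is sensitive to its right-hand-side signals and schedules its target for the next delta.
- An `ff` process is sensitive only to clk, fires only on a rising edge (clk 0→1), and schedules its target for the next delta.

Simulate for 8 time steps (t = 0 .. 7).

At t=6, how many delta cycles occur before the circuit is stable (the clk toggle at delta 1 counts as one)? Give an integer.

[bits: v,r,u,clk,x,q,p]
t=0: Δ0=1000010 Δ1=1001010 Δ2=1001110 Δ3=0101101 Δ4=1111100 Δ5=1001101 Δ6=1111101 Δ7=1011101 | 7Δ
t=1: Δ0=1011101 Δ1=1010101 | 1Δ
t=2: Δ0=1010101 Δ1=1011101 Δ2=1011001 Δ3=0111010 Δ4=1101010 Δ5=1001010 | 5Δ
t=3: Δ0=1001010 Δ1=1000010 | 1Δ
t=4: Δ0=1000010 Δ1=1001010 Δ2=1001110 Δ3=0101101 Δ4=1111100 Δ5=1001101 Δ6=1111101 Δ7=1011101 | 7Δ
t=5: Δ0=1011101 Δ1=1010101 | 1Δ
t=6: Δ0=1010101 Δ1=1011101 Δ2=1011001 Δ3=0111010 Δ4=1101010 Δ5=1001010 | 5Δ
t=7: Δ0=1001010 Δ1=1000010 | 1Δ

5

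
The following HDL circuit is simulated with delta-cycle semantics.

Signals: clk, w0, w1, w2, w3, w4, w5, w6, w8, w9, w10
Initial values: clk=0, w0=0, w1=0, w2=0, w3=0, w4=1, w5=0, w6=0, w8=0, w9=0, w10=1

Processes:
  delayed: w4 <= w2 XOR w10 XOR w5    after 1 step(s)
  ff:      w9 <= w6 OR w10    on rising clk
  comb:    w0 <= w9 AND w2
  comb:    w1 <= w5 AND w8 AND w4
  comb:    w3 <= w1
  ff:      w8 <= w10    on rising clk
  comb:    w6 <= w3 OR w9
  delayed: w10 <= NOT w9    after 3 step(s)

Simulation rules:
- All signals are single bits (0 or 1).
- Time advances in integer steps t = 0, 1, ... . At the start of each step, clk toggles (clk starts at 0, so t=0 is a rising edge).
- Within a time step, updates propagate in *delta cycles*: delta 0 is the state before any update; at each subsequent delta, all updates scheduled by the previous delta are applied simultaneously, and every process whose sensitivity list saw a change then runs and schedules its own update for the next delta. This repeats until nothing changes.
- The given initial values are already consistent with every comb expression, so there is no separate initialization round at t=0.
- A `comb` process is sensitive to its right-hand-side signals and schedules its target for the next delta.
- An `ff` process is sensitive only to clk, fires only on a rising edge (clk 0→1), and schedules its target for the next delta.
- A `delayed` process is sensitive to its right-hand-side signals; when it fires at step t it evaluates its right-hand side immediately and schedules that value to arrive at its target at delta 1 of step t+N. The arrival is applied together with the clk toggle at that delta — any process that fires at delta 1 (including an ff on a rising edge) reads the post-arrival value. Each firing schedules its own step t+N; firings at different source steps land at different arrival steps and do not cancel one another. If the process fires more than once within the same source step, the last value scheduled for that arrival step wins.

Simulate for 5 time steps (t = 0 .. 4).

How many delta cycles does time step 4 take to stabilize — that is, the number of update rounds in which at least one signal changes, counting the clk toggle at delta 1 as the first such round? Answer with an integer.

t0.Δ0 w4=1 w8=0 w9=0 w5=0 w3=0 w10=1 w6=0 clk=0 w1=0 w2=0 w0=0
t0.Δ1 w4=1 w8=0 w9=0 w5=0 w3=0 w10=1 w6=0 clk=1 w1=0 w2=0 w0=0
t0.Δ2 w4=1 w8=1 w9=1 w5=0 w3=0 w10=1 w6=0 clk=1 w1=0 w2=0 w0=0
t0.Δ3 w4=1 w8=1 w9=1 w5=0 w3=0 w10=1 w6=1 clk=1 w1=0 w2=0 w0=0
t1.Δ0 w4=1 w8=1 w9=1 w5=0 w3=0 w10=1 w6=1 clk=1 w1=0 w2=0 w0=0
t1.Δ1 w4=1 w8=1 w9=1 w5=0 w3=0 w10=1 w6=1 clk=0 w1=0 w2=0 w0=0
t2.Δ0 w4=1 w8=1 w9=1 w5=0 w3=0 w10=1 w6=1 clk=0 w1=0 w2=0 w0=0
t2.Δ1 w4=1 w8=1 w9=1 w5=0 w3=0 w10=1 w6=1 clk=1 w1=0 w2=0 w0=0
t3.Δ0 w4=1 w8=1 w9=1 w5=0 w3=0 w10=1 w6=1 clk=1 w1=0 w2=0 w0=0
t3.Δ1 w4=1 w8=1 w9=1 w5=0 w3=0 w10=0 w6=1 clk=0 w1=0 w2=0 w0=0
t4.Δ0 w4=1 w8=1 w9=1 w5=0 w3=0 w10=0 w6=1 clk=0 w1=0 w2=0 w0=0
t4.Δ1 w4=0 w8=1 w9=1 w5=0 w3=0 w10=0 w6=1 clk=1 w1=0 w2=0 w0=0
t4.Δ2 w4=0 w8=0 w9=1 w5=0 w3=0 w10=0 w6=1 clk=1 w1=0 w2=0 w0=0

2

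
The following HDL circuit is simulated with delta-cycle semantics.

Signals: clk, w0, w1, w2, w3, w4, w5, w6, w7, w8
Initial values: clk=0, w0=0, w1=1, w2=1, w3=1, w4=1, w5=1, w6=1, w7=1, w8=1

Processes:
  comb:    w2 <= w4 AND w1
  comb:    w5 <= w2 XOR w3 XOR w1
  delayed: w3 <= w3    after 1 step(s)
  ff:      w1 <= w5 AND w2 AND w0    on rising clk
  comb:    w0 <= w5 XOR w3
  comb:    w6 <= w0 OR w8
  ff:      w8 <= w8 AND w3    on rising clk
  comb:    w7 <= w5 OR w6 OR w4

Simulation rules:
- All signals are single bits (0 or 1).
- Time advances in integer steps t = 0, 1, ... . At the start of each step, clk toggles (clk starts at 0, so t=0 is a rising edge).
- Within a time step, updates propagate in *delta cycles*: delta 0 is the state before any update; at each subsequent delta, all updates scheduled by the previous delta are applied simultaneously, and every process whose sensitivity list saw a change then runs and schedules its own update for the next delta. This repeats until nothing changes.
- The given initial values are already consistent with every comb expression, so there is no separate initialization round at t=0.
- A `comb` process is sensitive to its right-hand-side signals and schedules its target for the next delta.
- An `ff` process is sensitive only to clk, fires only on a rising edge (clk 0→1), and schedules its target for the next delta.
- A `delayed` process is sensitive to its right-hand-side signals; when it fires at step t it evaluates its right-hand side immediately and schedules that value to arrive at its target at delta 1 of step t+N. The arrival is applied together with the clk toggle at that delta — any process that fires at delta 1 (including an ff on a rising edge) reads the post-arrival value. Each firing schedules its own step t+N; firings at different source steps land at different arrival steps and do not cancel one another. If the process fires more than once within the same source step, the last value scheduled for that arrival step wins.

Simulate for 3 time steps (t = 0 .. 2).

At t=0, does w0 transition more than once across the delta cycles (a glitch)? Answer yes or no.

t=0 Δ0: w8=1 w4=1 w5=1 w3=1 w1=1 clk=0 w0=0 w2=1 w7=1 w6=1
  Δ1: clk:0→1
  Δ2: w1:1→0
  Δ3: w5:1→0, w2:1→0
  Δ4: w5:0→1, w0:0→1
  Δ5: w0:1→0
  (5Δ to stable)
t=1 Δ0: w8=1 w4=1 w5=1 w3=1 w1=0 clk=1 w0=0 w2=0 w7=1 w6=1
  Δ1: clk:1→0
  (1Δ to stable)
t=2 Δ0: w8=1 w4=1 w5=1 w3=1 w1=0 clk=0 w0=0 w2=0 w7=1 w6=1
  Δ1: clk:0→1
  (1Δ to stable)

yes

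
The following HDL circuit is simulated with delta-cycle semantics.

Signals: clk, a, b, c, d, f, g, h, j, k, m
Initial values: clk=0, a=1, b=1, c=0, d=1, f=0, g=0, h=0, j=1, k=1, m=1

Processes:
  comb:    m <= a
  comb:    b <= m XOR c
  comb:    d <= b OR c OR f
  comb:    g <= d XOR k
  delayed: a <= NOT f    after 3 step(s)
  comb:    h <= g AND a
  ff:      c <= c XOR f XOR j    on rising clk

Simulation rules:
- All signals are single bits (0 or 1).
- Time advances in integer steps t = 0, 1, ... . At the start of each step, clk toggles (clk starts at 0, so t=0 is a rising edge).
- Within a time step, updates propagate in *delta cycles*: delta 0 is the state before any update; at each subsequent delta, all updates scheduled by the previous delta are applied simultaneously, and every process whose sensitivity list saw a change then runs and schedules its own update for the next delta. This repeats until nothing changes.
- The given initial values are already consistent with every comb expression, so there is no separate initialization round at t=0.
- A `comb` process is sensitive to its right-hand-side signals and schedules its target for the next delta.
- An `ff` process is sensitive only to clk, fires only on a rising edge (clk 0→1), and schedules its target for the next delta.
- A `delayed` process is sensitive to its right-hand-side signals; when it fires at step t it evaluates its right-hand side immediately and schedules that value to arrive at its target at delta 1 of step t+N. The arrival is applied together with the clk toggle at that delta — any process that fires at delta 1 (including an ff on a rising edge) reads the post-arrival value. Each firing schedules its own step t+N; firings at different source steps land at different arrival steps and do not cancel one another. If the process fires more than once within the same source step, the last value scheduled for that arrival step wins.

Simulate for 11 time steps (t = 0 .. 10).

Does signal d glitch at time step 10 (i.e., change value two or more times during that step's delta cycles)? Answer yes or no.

t0.Δ0 g=0 f=0 c=0 h=0 j=1 m=1 k=1 a=1 d=1 clk=0 b=1
t0.Δ1 g=0 f=0 c=0 h=0 j=1 m=1 k=1 a=1 d=1 clk=1 b=1
t0.Δ2 g=0 f=0 c=1 h=0 j=1 m=1 k=1 a=1 d=1 clk=1 b=1
t0.Δ3 g=0 f=0 c=1 h=0 j=1 m=1 k=1 a=1 d=1 clk=1 b=0
t1.Δ0 g=0 f=0 c=1 h=0 j=1 m=1 k=1 a=1 d=1 clk=1 b=0
t1.Δ1 g=0 f=0 c=1 h=0 j=1 m=1 k=1 a=1 d=1 clk=0 b=0
t2.Δ0 g=0 f=0 c=1 h=0 j=1 m=1 k=1 a=1 d=1 clk=0 b=0
t2.Δ1 g=0 f=0 c=1 h=0 j=1 m=1 k=1 a=1 d=1 clk=1 b=0
t2.Δ2 g=0 f=0 c=0 h=0 j=1 m=1 k=1 a=1 d=1 clk=1 b=0
t2.Δ3 g=0 f=0 c=0 h=0 j=1 m=1 k=1 a=1 d=0 clk=1 b=1
t2.Δ4 g=1 f=0 c=0 h=0 j=1 m=1 k=1 a=1 d=1 clk=1 b=1
t2.Δ5 g=0 f=0 c=0 h=1 j=1 m=1 k=1 a=1 d=1 clk=1 b=1
t2.Δ6 g=0 f=0 c=0 h=0 j=1 m=1 k=1 a=1 d=1 clk=1 b=1
t3.Δ0 g=0 f=0 c=0 h=0 j=1 m=1 k=1 a=1 d=1 clk=1 b=1
t3.Δ1 g=0 f=0 c=0 h=0 j=1 m=1 k=1 a=1 d=1 clk=0 b=1
t4.Δ0 g=0 f=0 c=0 h=0 j=1 m=1 k=1 a=1 d=1 clk=0 b=1
t4.Δ1 g=0 f=0 c=0 h=0 j=1 m=1 k=1 a=1 d=1 clk=1 b=1
t4.Δ2 g=0 f=0 c=1 h=0 j=1 m=1 k=1 a=1 d=1 clk=1 b=1
t4.Δ3 g=0 f=0 c=1 h=0 j=1 m=1 k=1 a=1 d=1 clk=1 b=0
t5.Δ0 g=0 f=0 c=1 h=0 j=1 m=1 k=1 a=1 d=1 clk=1 b=0
t5.Δ1 g=0 f=0 c=1 h=0 j=1 m=1 k=1 a=1 d=1 clk=0 b=0
t6.Δ0 g=0 f=0 c=1 h=0 j=1 m=1 k=1 a=1 d=1 clk=0 b=0
t6.Δ1 g=0 f=0 c=1 h=0 j=1 m=1 k=1 a=1 d=1 clk=1 b=0
t6.Δ2 g=0 f=0 c=0 h=0 j=1 m=1 k=1 a=1 d=1 clk=1 b=0
t6.Δ3 g=0 f=0 c=0 h=0 j=1 m=1 k=1 a=1 d=0 clk=1 b=1
t6.Δ4 g=1 f=0 c=0 h=0 j=1 m=1 k=1 a=1 d=1 clk=1 b=1
t6.Δ5 g=0 f=0 c=0 h=1 j=1 m=1 k=1 a=1 d=1 clk=1 b=1
t6.Δ6 g=0 f=0 c=0 h=0 j=1 m=1 k=1 a=1 d=1 clk=1 b=1
t7.Δ0 g=0 f=0 c=0 h=0 j=1 m=1 k=1 a=1 d=1 clk=1 b=1
t7.Δ1 g=0 f=0 c=0 h=0 j=1 m=1 k=1 a=1 d=1 clk=0 b=1
t8.Δ0 g=0 f=0 c=0 h=0 j=1 m=1 k=1 a=1 d=1 clk=0 b=1
t8.Δ1 g=0 f=0 c=0 h=0 j=1 m=1 k=1 a=1 d=1 clk=1 b=1
t8.Δ2 g=0 f=0 c=1 h=0 j=1 m=1 k=1 a=1 d=1 clk=1 b=1
t8.Δ3 g=0 f=0 c=1 h=0 j=1 m=1 k=1 a=1 d=1 clk=1 b=0
t9.Δ0 g=0 f=0 c=1 h=0 j=1 m=1 k=1 a=1 d=1 clk=1 b=0
t9.Δ1 g=0 f=0 c=1 h=0 j=1 m=1 k=1 a=1 d=1 clk=0 b=0
t10.Δ0 g=0 f=0 c=1 h=0 j=1 m=1 k=1 a=1 d=1 clk=0 b=0
t10.Δ1 g=0 f=0 c=1 h=0 j=1 m=1 k=1 a=1 d=1 clk=1 b=0
t10.Δ2 g=0 f=0 c=0 h=0 j=1 m=1 k=1 a=1 d=1 clk=1 b=0
t10.Δ3 g=0 f=0 c=0 h=0 j=1 m=1 k=1 a=1 d=0 clk=1 b=1
t10.Δ4 g=1 f=0 c=0 h=0 j=1 m=1 k=1 a=1 d=1 clk=1 b=1
t10.Δ5 g=0 f=0 c=0 h=1 j=1 m=1 k=1 a=1 d=1 clk=1 b=1
t10.Δ6 g=0 f=0 c=0 h=0 j=1 m=1 k=1 a=1 d=1 clk=1 b=1

yes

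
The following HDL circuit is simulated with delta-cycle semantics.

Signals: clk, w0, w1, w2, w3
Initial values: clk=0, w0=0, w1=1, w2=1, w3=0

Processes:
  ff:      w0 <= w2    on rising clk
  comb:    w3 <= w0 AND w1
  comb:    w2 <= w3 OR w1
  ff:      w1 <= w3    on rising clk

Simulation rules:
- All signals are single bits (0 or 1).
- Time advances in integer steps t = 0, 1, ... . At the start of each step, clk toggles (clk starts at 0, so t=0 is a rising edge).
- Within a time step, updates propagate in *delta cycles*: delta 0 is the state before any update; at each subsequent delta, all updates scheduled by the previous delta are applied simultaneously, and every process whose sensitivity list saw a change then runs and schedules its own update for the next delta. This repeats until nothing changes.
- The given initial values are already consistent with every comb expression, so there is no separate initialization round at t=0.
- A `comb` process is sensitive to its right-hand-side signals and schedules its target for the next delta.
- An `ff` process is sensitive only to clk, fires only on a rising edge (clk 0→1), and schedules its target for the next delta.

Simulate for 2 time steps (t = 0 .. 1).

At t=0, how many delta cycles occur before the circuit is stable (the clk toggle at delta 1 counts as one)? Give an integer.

3

t0.Δ0 w3=0 w2=1 clk=0 w0=0 w1=1
t0.Δ1 w3=0 w2=1 clk=1 w0=0 w1=1
t0.Δ2 w3=0 w2=1 clk=1 w0=1 w1=0
t0.Δ3 w3=0 w2=0 clk=1 w0=1 w1=0
t1.Δ0 w3=0 w2=0 clk=1 w0=1 w1=0
t1.Δ1 w3=0 w2=0 clk=0 w0=1 w1=0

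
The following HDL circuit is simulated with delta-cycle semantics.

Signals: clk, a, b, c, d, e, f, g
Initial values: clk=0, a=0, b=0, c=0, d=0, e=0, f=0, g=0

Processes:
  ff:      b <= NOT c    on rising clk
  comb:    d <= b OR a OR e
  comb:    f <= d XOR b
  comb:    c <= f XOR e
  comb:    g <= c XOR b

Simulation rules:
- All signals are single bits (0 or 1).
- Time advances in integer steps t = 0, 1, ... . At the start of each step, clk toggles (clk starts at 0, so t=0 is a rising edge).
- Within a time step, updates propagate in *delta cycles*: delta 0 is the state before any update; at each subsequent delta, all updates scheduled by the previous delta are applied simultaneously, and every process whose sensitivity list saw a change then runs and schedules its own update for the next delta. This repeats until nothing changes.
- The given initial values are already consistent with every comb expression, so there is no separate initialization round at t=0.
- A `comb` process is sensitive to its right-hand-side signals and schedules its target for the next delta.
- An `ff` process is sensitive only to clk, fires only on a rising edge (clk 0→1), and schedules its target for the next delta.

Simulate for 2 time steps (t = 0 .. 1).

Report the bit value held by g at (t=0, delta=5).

[bits: f,clk,d,g,a,b,c,e]
t=0: Δ0=00000000 Δ1=01000000 Δ2=01000100 Δ3=11110100 Δ4=01110110 Δ5=01100100 Δ6=01110100 | 6Δ
t=1: Δ0=01110100 Δ1=00110100 | 1Δ

0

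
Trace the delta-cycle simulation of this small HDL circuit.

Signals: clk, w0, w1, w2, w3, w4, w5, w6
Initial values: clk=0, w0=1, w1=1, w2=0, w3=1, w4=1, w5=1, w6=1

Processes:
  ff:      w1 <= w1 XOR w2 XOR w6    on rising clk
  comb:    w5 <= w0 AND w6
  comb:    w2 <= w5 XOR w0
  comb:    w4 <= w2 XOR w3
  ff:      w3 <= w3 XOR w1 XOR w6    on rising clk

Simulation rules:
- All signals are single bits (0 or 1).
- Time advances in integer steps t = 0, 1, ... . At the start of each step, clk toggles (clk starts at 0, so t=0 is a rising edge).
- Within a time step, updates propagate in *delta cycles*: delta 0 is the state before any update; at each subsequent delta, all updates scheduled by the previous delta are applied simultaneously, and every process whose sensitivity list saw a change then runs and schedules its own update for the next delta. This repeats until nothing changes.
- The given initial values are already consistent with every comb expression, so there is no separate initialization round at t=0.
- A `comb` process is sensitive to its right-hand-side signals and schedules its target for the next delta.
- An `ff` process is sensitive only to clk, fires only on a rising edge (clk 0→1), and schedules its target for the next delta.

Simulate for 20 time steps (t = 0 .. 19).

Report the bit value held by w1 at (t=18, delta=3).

t=0 Δ0: w5=1 w4=1 clk=0 w6=1 w1=1 w2=0 w0=1 w3=1
  Δ1: clk:0→1
  Δ2: w1:1→0
  (2Δ to stable)
t=1 Δ0: w5=1 w4=1 clk=1 w6=1 w1=0 w2=0 w0=1 w3=1
  Δ1: clk:1→0
  (1Δ to stable)
t=2 Δ0: w5=1 w4=1 clk=0 w6=1 w1=0 w2=0 w0=1 w3=1
  Δ1: clk:0→1
  Δ2: w1:0→1, w3:1→0
  Δ3: w4:1→0
  (3Δ to stable)
t=3 Δ0: w5=1 w4=0 clk=1 w6=1 w1=1 w2=0 w0=1 w3=0
  Δ1: clk:1→0
  (1Δ to stable)
t=4 Δ0: w5=1 w4=0 clk=0 w6=1 w1=1 w2=0 w0=1 w3=0
  Δ1: clk:0→1
  Δ2: w1:1→0
  (2Δ to stable)
t=5 Δ0: w5=1 w4=0 clk=1 w6=1 w1=0 w2=0 w0=1 w3=0
  Δ1: clk:1→0
  (1Δ to stable)
t=6 Δ0: w5=1 w4=0 clk=0 w6=1 w1=0 w2=0 w0=1 w3=0
  Δ1: clk:0→1
  Δ2: w1:0→1, w3:0→1
  Δ3: w4:0→1
  (3Δ to stable)
t=7 Δ0: w5=1 w4=1 clk=1 w6=1 w1=1 w2=0 w0=1 w3=1
  Δ1: clk:1→0
  (1Δ to stable)
t=8 Δ0: w5=1 w4=1 clk=0 w6=1 w1=1 w2=0 w0=1 w3=1
  Δ1: clk:0→1
  Δ2: w1:1→0
  (2Δ to stable)
t=9 Δ0: w5=1 w4=1 clk=1 w6=1 w1=0 w2=0 w0=1 w3=1
  Δ1: clk:1→0
  (1Δ to stable)
t=10 Δ0: w5=1 w4=1 clk=0 w6=1 w1=0 w2=0 w0=1 w3=1
  Δ1: clk:0→1
  Δ2: w1:0→1, w3:1→0
  Δ3: w4:1→0
  (3Δ to stable)
t=11 Δ0: w5=1 w4=0 clk=1 w6=1 w1=1 w2=0 w0=1 w3=0
  Δ1: clk:1→0
  (1Δ to stable)
t=12 Δ0: w5=1 w4=0 clk=0 w6=1 w1=1 w2=0 w0=1 w3=0
  Δ1: clk:0→1
  Δ2: w1:1→0
  (2Δ to stable)
t=13 Δ0: w5=1 w4=0 clk=1 w6=1 w1=0 w2=0 w0=1 w3=0
  Δ1: clk:1→0
  (1Δ to stable)
t=14 Δ0: w5=1 w4=0 clk=0 w6=1 w1=0 w2=0 w0=1 w3=0
  Δ1: clk:0→1
  Δ2: w1:0→1, w3:0→1
  Δ3: w4:0→1
  (3Δ to stable)
t=15 Δ0: w5=1 w4=1 clk=1 w6=1 w1=1 w2=0 w0=1 w3=1
  Δ1: clk:1→0
  (1Δ to stable)
t=16 Δ0: w5=1 w4=1 clk=0 w6=1 w1=1 w2=0 w0=1 w3=1
  Δ1: clk:0→1
  Δ2: w1:1→0
  (2Δ to stable)
t=17 Δ0: w5=1 w4=1 clk=1 w6=1 w1=0 w2=0 w0=1 w3=1
  Δ1: clk:1→0
  (1Δ to stable)
t=18 Δ0: w5=1 w4=1 clk=0 w6=1 w1=0 w2=0 w0=1 w3=1
  Δ1: clk:0→1
  Δ2: w1:0→1, w3:1→0
  Δ3: w4:1→0
  (3Δ to stable)
t=19 Δ0: w5=1 w4=0 clk=1 w6=1 w1=1 w2=0 w0=1 w3=0
  Δ1: clk:1→0
  (1Δ to stable)

1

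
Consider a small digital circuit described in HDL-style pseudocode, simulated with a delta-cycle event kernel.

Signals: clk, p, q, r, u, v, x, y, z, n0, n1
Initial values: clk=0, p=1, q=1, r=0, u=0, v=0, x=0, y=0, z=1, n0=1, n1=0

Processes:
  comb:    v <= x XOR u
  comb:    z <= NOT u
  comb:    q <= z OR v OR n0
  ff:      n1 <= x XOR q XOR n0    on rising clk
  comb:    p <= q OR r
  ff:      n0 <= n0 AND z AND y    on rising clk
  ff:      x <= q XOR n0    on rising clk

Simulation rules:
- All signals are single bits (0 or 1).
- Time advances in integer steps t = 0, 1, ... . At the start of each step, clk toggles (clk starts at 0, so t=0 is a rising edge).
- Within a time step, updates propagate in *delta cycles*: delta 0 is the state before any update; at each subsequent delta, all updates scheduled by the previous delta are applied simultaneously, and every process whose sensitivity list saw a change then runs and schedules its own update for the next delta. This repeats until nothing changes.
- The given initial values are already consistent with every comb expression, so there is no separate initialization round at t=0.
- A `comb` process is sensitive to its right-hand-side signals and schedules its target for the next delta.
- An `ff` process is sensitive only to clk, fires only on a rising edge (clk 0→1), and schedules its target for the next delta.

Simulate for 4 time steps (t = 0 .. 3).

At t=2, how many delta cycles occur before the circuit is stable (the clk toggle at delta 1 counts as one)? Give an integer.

3

[bits: z,y,x,r,clk,n0,v,q,p,n1,u]
t=0: Δ0=10000101100 Δ1=10001101100 Δ2=10001001100 | 2Δ
t=1: Δ0=10001001100 Δ1=10000001100 | 1Δ
t=2: Δ0=10000001100 Δ1=10001001100 Δ2=10101001110 Δ3=10101011110 | 3Δ
t=3: Δ0=10101011110 Δ1=10100011110 | 1Δ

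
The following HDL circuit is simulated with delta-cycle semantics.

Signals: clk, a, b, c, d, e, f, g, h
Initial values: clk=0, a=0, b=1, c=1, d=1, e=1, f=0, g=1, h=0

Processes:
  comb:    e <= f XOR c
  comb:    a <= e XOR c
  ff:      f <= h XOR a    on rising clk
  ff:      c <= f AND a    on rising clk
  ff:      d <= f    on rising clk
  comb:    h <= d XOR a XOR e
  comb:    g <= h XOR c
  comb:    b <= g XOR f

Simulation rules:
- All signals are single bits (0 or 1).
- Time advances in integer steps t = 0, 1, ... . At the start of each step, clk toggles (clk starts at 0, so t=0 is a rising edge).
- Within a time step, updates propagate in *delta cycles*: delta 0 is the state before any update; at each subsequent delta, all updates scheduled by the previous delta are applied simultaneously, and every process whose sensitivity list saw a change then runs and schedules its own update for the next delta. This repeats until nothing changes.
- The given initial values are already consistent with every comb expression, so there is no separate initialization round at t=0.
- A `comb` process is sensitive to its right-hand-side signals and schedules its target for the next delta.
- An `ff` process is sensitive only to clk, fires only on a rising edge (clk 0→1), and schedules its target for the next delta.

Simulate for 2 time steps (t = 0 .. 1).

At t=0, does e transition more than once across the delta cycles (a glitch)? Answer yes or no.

no

t0.Δ0 c=1 d=1 f=0 g=1 b=1 e=1 h=0 clk=0 a=0
t0.Δ1 c=1 d=1 f=0 g=1 b=1 e=1 h=0 clk=1 a=0
t0.Δ2 c=0 d=0 f=0 g=1 b=1 e=1 h=0 clk=1 a=0
t0.Δ3 c=0 d=0 f=0 g=0 b=1 e=0 h=1 clk=1 a=1
t0.Δ4 c=0 d=0 f=0 g=1 b=0 e=0 h=1 clk=1 a=0
t0.Δ5 c=0 d=0 f=0 g=1 b=1 e=0 h=0 clk=1 a=0
t0.Δ6 c=0 d=0 f=0 g=0 b=1 e=0 h=0 clk=1 a=0
t0.Δ7 c=0 d=0 f=0 g=0 b=0 e=0 h=0 clk=1 a=0
t1.Δ0 c=0 d=0 f=0 g=0 b=0 e=0 h=0 clk=1 a=0
t1.Δ1 c=0 d=0 f=0 g=0 b=0 e=0 h=0 clk=0 a=0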